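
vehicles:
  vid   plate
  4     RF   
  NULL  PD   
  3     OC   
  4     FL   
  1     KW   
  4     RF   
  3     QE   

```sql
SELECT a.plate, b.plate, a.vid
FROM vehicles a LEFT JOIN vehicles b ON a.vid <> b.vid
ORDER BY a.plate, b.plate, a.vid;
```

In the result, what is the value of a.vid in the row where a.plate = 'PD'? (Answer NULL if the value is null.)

NULL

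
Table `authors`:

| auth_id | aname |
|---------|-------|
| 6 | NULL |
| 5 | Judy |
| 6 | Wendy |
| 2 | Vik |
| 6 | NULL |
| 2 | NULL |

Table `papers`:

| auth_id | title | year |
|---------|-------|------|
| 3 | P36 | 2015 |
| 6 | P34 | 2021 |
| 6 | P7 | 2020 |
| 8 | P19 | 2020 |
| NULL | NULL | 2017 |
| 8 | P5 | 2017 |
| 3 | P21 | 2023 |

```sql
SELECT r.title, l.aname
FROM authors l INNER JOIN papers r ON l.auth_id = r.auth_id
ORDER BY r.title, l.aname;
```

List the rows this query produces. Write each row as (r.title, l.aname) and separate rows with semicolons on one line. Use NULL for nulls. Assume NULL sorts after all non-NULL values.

(P34, Wendy); (P34, NULL); (P34, NULL); (P7, Wendy); (P7, NULL); (P7, NULL)

INNER JOIN keeps only pairs where the ON condition holds.
Matching on l.auth_id = r.auth_id. A NULL in a compared column never satisfies the condition.
- l[0] auth_id=6 → 2 match(es) in r → 2 row(s).
- l[1] auth_id=5 → no match; dropped.
- l[2] auth_id=6 → 2 match(es) in r → 2 row(s).
- l[3] auth_id=2 → no match; dropped.
- l[4] auth_id=6 → 2 match(es) in r → 2 row(s).
- l[5] auth_id=2 → no match; dropped.
After projecting and ordering:
r.title | l.aname
P34 | Wendy
P34 | NULL
P34 | NULL
P7 | Wendy
P7 | NULL
P7 | NULL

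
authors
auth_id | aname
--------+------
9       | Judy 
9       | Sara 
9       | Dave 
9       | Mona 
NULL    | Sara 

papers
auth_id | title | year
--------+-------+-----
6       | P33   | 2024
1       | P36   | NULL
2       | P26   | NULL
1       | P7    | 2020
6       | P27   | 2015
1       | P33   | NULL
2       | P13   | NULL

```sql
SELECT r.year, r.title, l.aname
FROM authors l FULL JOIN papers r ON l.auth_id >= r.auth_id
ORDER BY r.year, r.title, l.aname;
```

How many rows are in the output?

FULL OUTER JOIN keeps every row from both sides; unmatched rows get NULL for the other side's columns.
Matching on l.auth_id >= r.auth_id. A NULL in a compared column never satisfies the condition.
- l (auth_id=9) pairs with 7 row(s) of r.
- l (auth_id=9) pairs with 7 row(s) of r.
- l (auth_id=9) pairs with 7 row(s) of r.
- l (auth_id=9) pairs with 7 row(s) of r.
- l (auth_id=NULL) has no partner → padded with NULL.
Total: 28 matched + 1 padded = 29 rows.

29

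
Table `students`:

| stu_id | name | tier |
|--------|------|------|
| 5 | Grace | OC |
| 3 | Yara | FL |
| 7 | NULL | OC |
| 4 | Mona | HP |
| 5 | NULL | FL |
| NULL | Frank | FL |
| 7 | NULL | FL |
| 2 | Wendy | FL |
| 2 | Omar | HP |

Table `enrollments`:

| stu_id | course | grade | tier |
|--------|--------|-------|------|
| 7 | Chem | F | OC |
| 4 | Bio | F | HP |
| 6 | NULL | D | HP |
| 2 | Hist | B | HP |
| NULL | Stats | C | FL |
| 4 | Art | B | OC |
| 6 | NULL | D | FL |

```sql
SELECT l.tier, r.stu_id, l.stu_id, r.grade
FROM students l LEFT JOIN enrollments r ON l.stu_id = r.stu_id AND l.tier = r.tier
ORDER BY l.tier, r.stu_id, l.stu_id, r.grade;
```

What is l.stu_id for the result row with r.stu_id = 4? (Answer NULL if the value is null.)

4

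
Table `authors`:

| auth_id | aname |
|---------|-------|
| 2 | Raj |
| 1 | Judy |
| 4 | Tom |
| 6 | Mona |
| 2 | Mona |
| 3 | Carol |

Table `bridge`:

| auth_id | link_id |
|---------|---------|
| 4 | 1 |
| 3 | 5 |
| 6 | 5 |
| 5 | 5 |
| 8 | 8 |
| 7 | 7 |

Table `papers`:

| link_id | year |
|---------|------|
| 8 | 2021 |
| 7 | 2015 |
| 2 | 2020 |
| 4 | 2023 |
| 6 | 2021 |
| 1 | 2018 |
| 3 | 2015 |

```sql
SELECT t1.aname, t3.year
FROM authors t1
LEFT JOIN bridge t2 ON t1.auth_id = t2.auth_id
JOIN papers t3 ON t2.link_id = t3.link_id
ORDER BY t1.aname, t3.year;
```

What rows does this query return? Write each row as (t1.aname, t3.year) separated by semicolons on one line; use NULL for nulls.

(Tom, 2018)

Joins associate left-to-right: authors LEFT JOIN bridge on auth_id gives 6 intermediate row(s).
Then INNER JOIN `papers t3` on link_id: keep only rows whose t2.link_id appears in t3.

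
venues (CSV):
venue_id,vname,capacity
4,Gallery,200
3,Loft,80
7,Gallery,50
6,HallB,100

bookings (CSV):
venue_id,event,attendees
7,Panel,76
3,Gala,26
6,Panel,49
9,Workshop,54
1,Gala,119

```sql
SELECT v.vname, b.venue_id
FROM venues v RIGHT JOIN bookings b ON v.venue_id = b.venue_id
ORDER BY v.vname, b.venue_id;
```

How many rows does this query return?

RIGHT JOIN keeps every row from `bookings`; unmatched rows get NULL for `venues`'s columns.
Matching on v.venue_id = b.venue_id.
- venue_id=4: no matching b row.
- venue_id=3: 1 matching b row(s), so 1 row(s) emitted.
- venue_id=7: 1 matching b row(s), so 1 row(s) emitted.
- venue_id=6: 1 matching b row(s), so 1 row(s) emitted.
- 2 b row(s) had no v match → kept, v columns NULL.
Total: 3 matched + 2 padded = 5 rows.

5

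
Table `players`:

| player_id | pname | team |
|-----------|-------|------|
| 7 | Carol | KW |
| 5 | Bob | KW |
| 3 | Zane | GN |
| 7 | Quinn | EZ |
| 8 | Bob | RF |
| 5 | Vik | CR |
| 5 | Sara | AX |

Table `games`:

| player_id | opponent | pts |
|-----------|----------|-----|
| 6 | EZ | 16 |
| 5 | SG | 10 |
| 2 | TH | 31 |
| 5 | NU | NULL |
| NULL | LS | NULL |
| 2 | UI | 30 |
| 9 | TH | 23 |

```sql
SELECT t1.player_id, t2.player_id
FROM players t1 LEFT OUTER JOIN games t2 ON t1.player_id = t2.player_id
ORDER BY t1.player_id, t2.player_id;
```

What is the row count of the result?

10

LEFT JOIN keeps every row from `players`; unmatched rows get NULL for `games`'s columns.
Matching on t1.player_id = t2.player_id. A NULL in a compared column never satisfies the condition.
Matched pairs: 6; unmatched t1 rows kept: 4.
Total: 6 matched + 4 padded = 10 rows.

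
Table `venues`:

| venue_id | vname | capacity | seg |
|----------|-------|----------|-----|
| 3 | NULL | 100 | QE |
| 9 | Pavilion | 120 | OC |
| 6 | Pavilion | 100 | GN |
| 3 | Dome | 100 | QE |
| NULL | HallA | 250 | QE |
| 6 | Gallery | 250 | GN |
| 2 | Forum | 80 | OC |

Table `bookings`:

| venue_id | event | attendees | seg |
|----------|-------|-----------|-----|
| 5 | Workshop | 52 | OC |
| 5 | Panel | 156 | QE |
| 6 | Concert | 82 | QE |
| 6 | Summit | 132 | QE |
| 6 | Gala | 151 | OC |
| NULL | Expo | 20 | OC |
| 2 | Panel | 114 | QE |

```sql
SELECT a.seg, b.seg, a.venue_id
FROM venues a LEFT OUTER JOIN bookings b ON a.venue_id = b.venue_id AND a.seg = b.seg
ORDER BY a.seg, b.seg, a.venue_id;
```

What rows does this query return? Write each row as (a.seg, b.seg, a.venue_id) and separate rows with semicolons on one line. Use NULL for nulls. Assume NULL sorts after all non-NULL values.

LEFT JOIN keeps every row from `venues`; unmatched rows get NULL for `bookings`'s columns.
Matching on a.venue_id = b.venue_id AND a.seg = b.seg. A NULL in a compared column never satisfies the condition.
- a (venue_id=3, seg=QE) has no partner → padded with NULL.
- a (venue_id=9, seg=OC) has no partner → padded with NULL.
- a (venue_id=6, seg=GN) has no partner → padded with NULL.
- a (venue_id=3, seg=QE) has no partner → padded with NULL.
- a (venue_id=NULL, seg=QE) has no partner → padded with NULL.
- a (venue_id=6, seg=GN) has no partner → padded with NULL.
- a (venue_id=2, seg=OC) has no partner → padded with NULL.
After projecting and ordering:
a.seg | b.seg | a.venue_id
GN | NULL | 6
GN | NULL | 6
OC | NULL | 2
OC | NULL | 9
QE | NULL | 3
QE | NULL | 3
QE | NULL | NULL

(GN, NULL, 6); (GN, NULL, 6); (OC, NULL, 2); (OC, NULL, 9); (QE, NULL, 3); (QE, NULL, 3); (QE, NULL, NULL)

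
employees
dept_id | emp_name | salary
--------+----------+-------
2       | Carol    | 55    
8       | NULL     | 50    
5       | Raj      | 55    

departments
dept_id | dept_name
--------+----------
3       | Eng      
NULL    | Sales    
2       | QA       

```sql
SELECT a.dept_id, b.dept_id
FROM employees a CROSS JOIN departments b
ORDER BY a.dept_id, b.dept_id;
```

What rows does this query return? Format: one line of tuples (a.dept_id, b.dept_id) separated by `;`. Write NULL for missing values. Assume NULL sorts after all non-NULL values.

CROSS JOIN pairs every row of `employees` with every row of `departments`: 3 × 3 = 9 rows.
After projecting and ordering:
a.dept_id | b.dept_id
2 | 2
2 | 3
2 | NULL
5 | 2
5 | 3
5 | NULL
8 | 2
8 | 3
8 | NULL

(2, 2); (2, 3); (2, NULL); (5, 2); (5, 3); (5, NULL); (8, 2); (8, 3); (8, NULL)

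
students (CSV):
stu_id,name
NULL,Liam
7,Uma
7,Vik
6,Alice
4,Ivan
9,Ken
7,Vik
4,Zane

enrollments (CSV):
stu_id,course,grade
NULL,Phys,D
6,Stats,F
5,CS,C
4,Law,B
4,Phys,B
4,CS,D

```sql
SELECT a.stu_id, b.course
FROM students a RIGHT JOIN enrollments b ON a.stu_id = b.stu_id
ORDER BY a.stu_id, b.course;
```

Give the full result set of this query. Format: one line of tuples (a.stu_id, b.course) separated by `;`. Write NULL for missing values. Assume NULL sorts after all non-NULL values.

(4, CS); (4, CS); (4, Law); (4, Law); (4, Phys); (4, Phys); (6, Stats); (NULL, CS); (NULL, Phys)

RIGHT JOIN keeps every row from `enrollments`; unmatched rows get NULL for `students`'s columns.
Matching on a.stu_id = b.stu_id. A NULL in a compared column never satisfies the condition.
- a row (stu_id=NULL): no match.
- a row (stu_id=7): no match.
- a row (stu_id=7): no match.
- a row (stu_id=6): matches 1 b row(s) → 1 output row(s).
- a row (stu_id=4): matches 3 b row(s) → 3 output row(s).
- a row (stu_id=9): no match.
- a row (stu_id=7): no match.
- a row (stu_id=4): matches 3 b row(s) → 3 output row(s).
- plus 2 unmatched b row(s), each kept with NULL a columns.
After projecting and ordering:
a.stu_id | b.course
4 | CS
4 | CS
4 | Law
4 | Law
4 | Phys
4 | Phys
6 | Stats
NULL | CS
NULL | Phys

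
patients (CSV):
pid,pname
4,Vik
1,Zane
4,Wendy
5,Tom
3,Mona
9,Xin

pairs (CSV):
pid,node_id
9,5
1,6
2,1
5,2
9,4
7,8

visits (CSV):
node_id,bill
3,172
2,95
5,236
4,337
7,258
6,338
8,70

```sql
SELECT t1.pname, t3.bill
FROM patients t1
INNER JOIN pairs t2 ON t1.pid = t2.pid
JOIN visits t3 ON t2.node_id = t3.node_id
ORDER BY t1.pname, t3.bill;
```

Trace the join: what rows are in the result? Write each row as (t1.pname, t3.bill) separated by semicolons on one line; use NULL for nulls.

Step 1 — t1 INNER JOIN t2 on pid → 4 row(s).
Then INNER JOIN `visits t3` on node_id: keep only rows whose t2.node_id appears in t3.

(Tom, 95); (Xin, 236); (Xin, 337); (Zane, 338)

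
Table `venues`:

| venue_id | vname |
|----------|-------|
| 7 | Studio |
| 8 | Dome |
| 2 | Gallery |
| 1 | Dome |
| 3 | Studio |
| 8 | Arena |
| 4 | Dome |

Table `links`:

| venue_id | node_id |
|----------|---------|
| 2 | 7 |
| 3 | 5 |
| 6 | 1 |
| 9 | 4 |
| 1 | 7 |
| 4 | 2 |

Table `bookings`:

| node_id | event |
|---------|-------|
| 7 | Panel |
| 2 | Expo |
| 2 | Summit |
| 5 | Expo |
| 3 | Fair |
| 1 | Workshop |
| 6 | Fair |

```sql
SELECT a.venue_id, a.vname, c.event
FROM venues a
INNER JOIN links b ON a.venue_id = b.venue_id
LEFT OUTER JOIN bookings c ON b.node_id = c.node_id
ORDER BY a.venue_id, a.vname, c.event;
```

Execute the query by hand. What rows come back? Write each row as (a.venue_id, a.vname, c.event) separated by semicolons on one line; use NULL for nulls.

(1, Dome, Panel); (2, Gallery, Panel); (3, Studio, Expo); (4, Dome, Expo); (4, Dome, Summit)

Evaluate left to right. First `venues a INNER JOIN links b` on venue_id: 4 row(s).
Then LEFT JOIN `bookings c` on node_id: each of those 4 rows is kept; rows whose b.node_id has no match in c get NULL for c's columns.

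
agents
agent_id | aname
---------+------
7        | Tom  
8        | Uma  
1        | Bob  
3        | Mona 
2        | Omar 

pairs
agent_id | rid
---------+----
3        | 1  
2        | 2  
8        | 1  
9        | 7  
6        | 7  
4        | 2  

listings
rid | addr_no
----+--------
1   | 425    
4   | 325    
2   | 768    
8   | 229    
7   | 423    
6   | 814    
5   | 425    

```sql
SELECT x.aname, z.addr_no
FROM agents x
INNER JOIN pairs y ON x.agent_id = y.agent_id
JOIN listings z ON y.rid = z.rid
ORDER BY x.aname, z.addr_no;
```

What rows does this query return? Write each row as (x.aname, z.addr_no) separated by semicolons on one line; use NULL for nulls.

(Mona, 425); (Omar, 768); (Uma, 425)

Step 1 — x INNER JOIN y on agent_id → 3 row(s).
Then INNER JOIN `listings z` on rid: keep only rows whose y.rid appears in z.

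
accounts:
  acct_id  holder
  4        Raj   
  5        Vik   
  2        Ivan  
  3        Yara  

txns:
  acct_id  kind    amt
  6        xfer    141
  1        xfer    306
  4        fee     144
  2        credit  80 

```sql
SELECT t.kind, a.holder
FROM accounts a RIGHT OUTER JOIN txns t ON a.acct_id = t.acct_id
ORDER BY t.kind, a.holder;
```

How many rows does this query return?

RIGHT JOIN keeps every row from `txns`; unmatched rows get NULL for `accounts`'s columns.
Matching on a.acct_id = t.acct_id.
Matched pairs: 2; unmatched t rows kept: 2.
Total: 2 matched + 2 padded = 4 rows.

4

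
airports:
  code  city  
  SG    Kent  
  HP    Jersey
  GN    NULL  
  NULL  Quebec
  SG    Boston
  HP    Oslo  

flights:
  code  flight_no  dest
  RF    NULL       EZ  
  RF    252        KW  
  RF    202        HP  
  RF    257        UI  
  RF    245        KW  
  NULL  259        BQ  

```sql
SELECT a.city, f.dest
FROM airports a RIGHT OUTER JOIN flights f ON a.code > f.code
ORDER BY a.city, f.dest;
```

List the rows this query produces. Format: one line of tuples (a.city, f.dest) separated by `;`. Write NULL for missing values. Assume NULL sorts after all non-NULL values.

(Boston, EZ); (Boston, HP); (Boston, KW); (Boston, KW); (Boston, UI); (Kent, EZ); (Kent, HP); (Kent, KW); (Kent, KW); (Kent, UI); (NULL, BQ)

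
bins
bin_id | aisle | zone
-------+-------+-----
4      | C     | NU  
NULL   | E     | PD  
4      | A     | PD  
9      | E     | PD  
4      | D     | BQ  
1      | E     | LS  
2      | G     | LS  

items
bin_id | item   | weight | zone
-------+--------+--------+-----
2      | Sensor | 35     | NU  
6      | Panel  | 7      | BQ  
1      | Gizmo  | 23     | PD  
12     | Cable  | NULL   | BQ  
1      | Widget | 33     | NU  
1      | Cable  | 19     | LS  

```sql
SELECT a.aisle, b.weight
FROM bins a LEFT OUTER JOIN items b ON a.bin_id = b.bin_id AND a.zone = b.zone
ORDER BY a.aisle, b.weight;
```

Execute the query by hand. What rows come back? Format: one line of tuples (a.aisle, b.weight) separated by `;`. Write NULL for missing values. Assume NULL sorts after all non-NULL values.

LEFT JOIN keeps every row from `bins`; unmatched rows get NULL for `items`'s columns.
Matching on a.bin_id = b.bin_id AND a.zone = b.zone. A NULL in a compared column never satisfies the condition.
- a row (bin_id=4, zone=NU): no match → kept, b columns NULL.
- a row (bin_id=NULL, zone=PD): no match → kept, b columns NULL.
- a row (bin_id=4, zone=PD): no match → kept, b columns NULL.
- a row (bin_id=9, zone=PD): no match → kept, b columns NULL.
- a row (bin_id=4, zone=BQ): no match → kept, b columns NULL.
- a row (bin_id=1, zone=LS): matches 1 b row(s) → 1 output row(s).
- a row (bin_id=2, zone=LS): no match → kept, b columns NULL.
After projecting and ordering:
a.aisle | b.weight
A | NULL
C | NULL
D | NULL
E | 19
E | NULL
E | NULL
G | NULL

(A, NULL); (C, NULL); (D, NULL); (E, 19); (E, NULL); (E, NULL); (G, NULL)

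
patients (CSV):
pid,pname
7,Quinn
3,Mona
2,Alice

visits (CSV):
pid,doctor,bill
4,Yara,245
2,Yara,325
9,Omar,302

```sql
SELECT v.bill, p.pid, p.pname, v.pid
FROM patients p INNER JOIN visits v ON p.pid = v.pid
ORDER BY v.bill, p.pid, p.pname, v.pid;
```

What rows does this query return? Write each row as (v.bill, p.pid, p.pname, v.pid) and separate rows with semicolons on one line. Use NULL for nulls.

(325, 2, Alice, 2)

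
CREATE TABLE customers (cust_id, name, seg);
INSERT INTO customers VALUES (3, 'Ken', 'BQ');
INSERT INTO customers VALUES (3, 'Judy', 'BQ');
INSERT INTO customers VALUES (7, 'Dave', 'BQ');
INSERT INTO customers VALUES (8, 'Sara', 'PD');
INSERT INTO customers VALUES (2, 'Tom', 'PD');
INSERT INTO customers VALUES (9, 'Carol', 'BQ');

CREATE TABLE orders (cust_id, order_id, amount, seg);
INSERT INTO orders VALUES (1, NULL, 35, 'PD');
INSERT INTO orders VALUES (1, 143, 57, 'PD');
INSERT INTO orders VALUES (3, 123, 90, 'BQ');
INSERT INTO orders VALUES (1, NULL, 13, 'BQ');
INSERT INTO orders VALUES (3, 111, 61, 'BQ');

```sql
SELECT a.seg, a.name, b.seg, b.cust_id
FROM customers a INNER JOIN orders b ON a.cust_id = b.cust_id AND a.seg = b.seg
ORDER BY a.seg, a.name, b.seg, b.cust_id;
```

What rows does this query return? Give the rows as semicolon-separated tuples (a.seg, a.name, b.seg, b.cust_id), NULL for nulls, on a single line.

(BQ, Judy, BQ, 3); (BQ, Judy, BQ, 3); (BQ, Ken, BQ, 3); (BQ, Ken, BQ, 3)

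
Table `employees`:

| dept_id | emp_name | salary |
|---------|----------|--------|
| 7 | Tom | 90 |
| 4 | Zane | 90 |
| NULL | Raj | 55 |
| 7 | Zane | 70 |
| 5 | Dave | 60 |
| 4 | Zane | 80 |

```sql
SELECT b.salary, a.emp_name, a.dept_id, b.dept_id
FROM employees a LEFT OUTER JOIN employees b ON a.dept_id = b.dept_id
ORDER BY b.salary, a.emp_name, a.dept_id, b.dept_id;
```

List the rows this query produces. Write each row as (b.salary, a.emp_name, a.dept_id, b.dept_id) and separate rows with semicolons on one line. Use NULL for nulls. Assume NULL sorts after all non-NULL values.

LEFT JOIN keeps every row from `employees a`; unmatched rows get NULL for `employees b`'s columns.
Matching on a.dept_id = b.dept_id. A NULL in a compared column never satisfies the condition.
- a[0] dept_id=7 → 2 match(es) in b → 2 row(s).
- a[1] dept_id=4 → 2 match(es) in b → 2 row(s).
- a[2] dept_id=NULL → no match; kept with NULLs on the b side.
- a[3] dept_id=7 → 2 match(es) in b → 2 row(s).
- a[4] dept_id=5 → 1 match(es) in b → 1 row(s).
- a[5] dept_id=4 → 2 match(es) in b → 2 row(s).
After projecting and ordering:
b.salary | a.emp_name | a.dept_id | b.dept_id
60 | Dave | 5 | 5
70 | Tom | 7 | 7
70 | Zane | 7 | 7
80 | Zane | 4 | 4
80 | Zane | 4 | 4
90 | Tom | 7 | 7
90 | Zane | 4 | 4
90 | Zane | 4 | 4
90 | Zane | 7 | 7
NULL | Raj | NULL | NULL

(60, Dave, 5, 5); (70, Tom, 7, 7); (70, Zane, 7, 7); (80, Zane, 4, 4); (80, Zane, 4, 4); (90, Tom, 7, 7); (90, Zane, 4, 4); (90, Zane, 4, 4); (90, Zane, 7, 7); (NULL, Raj, NULL, NULL)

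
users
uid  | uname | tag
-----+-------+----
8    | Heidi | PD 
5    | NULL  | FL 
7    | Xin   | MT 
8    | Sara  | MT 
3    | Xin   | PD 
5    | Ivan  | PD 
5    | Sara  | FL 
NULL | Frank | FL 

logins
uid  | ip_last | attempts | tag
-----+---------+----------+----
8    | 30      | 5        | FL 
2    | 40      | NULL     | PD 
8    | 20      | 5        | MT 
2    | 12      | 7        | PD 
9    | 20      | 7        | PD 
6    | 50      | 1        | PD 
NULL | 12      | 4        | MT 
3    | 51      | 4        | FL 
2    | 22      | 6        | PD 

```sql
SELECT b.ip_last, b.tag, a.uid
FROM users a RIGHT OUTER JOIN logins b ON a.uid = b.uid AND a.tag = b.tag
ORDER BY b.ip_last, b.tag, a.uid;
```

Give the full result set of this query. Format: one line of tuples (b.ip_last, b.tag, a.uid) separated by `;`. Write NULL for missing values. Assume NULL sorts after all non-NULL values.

RIGHT JOIN keeps every row from `logins`; unmatched rows get NULL for `users`'s columns.
Matching on a.uid = b.uid AND a.tag = b.tag. A NULL in a compared column never satisfies the condition.
- a (uid=8, tag=PD) has no partner in b.
- a (uid=5, tag=FL) has no partner in b.
- a (uid=7, tag=MT) has no partner in b.
- a (uid=8, tag=MT) pairs with 1 row(s) of b.
- a (uid=3, tag=PD) has no partner in b.
- a (uid=5, tag=PD) has no partner in b.
- a (uid=5, tag=FL) has no partner in b.
- a (uid=NULL, tag=FL) has no partner in b.
- plus 8 unmatched b row(s), each kept with NULL a columns.
After projecting and ordering:
b.ip_last | b.tag | a.uid
12 | MT | NULL
12 | PD | NULL
20 | MT | 8
20 | PD | NULL
22 | PD | NULL
30 | FL | NULL
40 | PD | NULL
50 | PD | NULL
51 | FL | NULL

(12, MT, NULL); (12, PD, NULL); (20, MT, 8); (20, PD, NULL); (22, PD, NULL); (30, FL, NULL); (40, PD, NULL); (50, PD, NULL); (51, FL, NULL)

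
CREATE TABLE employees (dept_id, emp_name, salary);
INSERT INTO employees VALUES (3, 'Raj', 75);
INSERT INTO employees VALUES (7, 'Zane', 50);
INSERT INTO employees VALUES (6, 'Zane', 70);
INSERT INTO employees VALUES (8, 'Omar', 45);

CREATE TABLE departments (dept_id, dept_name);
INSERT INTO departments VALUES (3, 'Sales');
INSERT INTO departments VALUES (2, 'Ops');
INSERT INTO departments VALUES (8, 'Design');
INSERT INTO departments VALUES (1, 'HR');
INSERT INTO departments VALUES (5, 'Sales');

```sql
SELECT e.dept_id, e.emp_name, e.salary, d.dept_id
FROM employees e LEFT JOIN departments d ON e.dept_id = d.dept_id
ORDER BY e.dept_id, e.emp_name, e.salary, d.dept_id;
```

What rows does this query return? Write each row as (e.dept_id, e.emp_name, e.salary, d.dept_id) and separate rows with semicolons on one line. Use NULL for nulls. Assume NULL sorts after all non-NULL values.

LEFT JOIN keeps every row from `employees`; unmatched rows get NULL for `departments`'s columns.
Matching on e.dept_id = d.dept_id.
- dept_id=3: 1 matching d row(s), so 1 row(s) emitted.
- dept_id=7: no d row matches, row kept with d columns NULL.
- dept_id=6: no d row matches, row kept with d columns NULL.
- dept_id=8: 1 matching d row(s), so 1 row(s) emitted.
After projecting and ordering:
e.dept_id | e.emp_name | e.salary | d.dept_id
3 | Raj | 75 | 3
6 | Zane | 70 | NULL
7 | Zane | 50 | NULL
8 | Omar | 45 | 8

(3, Raj, 75, 3); (6, Zane, 70, NULL); (7, Zane, 50, NULL); (8, Omar, 45, 8)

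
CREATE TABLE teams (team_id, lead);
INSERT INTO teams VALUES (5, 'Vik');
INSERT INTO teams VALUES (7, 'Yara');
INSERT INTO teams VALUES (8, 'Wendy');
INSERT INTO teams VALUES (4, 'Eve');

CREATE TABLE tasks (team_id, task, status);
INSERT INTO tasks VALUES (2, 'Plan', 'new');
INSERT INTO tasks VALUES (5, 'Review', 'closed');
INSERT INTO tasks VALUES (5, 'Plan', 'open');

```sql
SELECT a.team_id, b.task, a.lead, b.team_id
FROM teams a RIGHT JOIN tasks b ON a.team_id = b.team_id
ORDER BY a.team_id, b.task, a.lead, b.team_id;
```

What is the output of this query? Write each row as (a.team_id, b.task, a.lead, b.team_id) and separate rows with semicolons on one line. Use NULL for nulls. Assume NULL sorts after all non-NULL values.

(5, Plan, Vik, 5); (5, Review, Vik, 5); (NULL, Plan, NULL, 2)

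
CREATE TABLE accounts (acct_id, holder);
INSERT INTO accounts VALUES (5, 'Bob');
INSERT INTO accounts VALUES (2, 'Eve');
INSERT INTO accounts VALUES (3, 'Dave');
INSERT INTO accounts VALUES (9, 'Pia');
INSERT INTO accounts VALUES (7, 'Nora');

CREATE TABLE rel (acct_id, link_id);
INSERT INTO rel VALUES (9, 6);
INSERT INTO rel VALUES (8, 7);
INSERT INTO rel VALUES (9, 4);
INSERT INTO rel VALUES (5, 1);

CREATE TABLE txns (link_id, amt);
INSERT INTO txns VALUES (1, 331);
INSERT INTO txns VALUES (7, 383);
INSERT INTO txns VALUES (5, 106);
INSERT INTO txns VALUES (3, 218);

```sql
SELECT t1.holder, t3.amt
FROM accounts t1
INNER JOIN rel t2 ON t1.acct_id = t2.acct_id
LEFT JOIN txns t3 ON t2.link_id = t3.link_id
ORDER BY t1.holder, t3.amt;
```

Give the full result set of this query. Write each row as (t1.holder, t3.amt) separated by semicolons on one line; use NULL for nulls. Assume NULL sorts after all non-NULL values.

(Bob, 331); (Pia, NULL); (Pia, NULL)

Step 1 — t1 INNER JOIN t2 on acct_id → 3 row(s).
Then LEFT JOIN `txns t3` on link_id: each of those 3 rows is kept; rows whose t2.link_id has no match in t3 get NULL for t3's columns.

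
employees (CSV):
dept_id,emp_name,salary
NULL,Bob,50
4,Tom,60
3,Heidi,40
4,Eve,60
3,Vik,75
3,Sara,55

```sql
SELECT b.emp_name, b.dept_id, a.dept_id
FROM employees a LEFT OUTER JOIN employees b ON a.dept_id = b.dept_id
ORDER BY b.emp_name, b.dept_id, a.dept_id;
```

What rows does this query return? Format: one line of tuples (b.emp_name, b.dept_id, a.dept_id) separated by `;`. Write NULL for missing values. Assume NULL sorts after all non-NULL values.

LEFT JOIN keeps every row from `employees a`; unmatched rows get NULL for `employees b`'s columns.
Matching on a.dept_id = b.dept_id. A NULL in a compared column never satisfies the condition.
- a (dept_id=NULL) has no partner → padded with NULL.
- a (dept_id=4) pairs with 2 row(s) of b.
- a (dept_id=3) pairs with 3 row(s) of b.
- a (dept_id=4) pairs with 2 row(s) of b.
- a (dept_id=3) pairs with 3 row(s) of b.
- a (dept_id=3) pairs with 3 row(s) of b.

(Eve, 4, 4); (Eve, 4, 4); (Heidi, 3, 3); (Heidi, 3, 3); (Heidi, 3, 3); (Sara, 3, 3); (Sara, 3, 3); (Sara, 3, 3); (Tom, 4, 4); (Tom, 4, 4); (Vik, 3, 3); (Vik, 3, 3); (Vik, 3, 3); (NULL, NULL, NULL)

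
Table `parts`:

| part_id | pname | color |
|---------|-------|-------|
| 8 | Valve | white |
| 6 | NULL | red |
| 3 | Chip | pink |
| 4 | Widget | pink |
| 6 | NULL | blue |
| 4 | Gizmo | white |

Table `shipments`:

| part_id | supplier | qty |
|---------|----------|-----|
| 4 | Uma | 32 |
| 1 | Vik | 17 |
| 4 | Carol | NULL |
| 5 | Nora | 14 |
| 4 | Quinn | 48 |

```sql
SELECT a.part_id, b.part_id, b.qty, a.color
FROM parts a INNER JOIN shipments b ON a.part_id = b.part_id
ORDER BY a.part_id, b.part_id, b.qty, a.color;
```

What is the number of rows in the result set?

6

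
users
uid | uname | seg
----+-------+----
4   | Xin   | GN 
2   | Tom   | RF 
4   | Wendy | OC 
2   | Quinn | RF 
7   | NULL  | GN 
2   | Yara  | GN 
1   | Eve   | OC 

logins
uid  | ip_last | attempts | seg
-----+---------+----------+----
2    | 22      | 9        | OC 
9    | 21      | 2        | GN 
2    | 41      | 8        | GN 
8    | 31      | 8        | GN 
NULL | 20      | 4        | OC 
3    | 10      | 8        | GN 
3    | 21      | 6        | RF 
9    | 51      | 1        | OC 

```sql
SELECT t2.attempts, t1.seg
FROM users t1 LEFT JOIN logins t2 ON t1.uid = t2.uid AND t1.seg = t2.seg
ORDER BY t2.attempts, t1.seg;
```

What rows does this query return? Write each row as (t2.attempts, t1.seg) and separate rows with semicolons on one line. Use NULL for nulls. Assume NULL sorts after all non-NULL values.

(8, GN); (NULL, GN); (NULL, GN); (NULL, OC); (NULL, OC); (NULL, RF); (NULL, RF)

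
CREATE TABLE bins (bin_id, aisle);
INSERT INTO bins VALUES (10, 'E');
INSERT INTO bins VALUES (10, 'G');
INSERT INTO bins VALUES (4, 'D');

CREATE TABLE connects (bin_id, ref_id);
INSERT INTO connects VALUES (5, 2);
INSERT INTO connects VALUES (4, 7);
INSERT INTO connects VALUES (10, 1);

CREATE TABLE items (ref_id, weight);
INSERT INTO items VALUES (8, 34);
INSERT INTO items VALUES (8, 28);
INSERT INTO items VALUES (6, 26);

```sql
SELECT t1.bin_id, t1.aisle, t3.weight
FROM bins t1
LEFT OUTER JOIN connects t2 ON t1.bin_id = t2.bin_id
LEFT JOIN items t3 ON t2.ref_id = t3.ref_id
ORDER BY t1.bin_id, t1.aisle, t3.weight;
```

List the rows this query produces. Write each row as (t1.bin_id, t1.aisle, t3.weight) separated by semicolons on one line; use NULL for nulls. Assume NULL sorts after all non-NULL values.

(4, D, NULL); (10, E, NULL); (10, G, NULL)

Evaluate left to right. First `bins t1 LEFT JOIN connects t2` on bin_id: 3 row(s).
Then LEFT JOIN `items t3` on ref_id: each of those 3 rows is kept; rows whose t2.ref_id has no match in t3 get NULL for t3's columns.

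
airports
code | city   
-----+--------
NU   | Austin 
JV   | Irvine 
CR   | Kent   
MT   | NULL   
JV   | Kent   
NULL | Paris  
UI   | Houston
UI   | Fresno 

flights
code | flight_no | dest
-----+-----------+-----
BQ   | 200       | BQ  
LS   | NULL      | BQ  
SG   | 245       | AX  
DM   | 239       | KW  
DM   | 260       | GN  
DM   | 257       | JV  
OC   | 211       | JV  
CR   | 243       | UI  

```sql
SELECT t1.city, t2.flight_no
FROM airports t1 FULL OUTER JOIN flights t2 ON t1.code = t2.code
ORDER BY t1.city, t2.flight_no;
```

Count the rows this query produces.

15

FULL OUTER JOIN keeps every row from both sides; unmatched rows get NULL for the other side's columns.
Matching on t1.code = t2.code. A NULL in a compared column never satisfies the condition.
- t1[0] code=NU → no match; kept with NULLs on the t2 side.
- t1[1] code=JV → no match; kept with NULLs on the t2 side.
- t1[2] code=CR → 1 match(es) in t2 → 1 row(s).
- t1[3] code=MT → no match; kept with NULLs on the t2 side.
- t1[4] code=JV → no match; kept with NULLs on the t2 side.
- t1[5] code=NULL → no match; kept with NULLs on the t2 side.
- t1[6] code=UI → no match; kept with NULLs on the t2 side.
- t1[7] code=UI → no match; kept with NULLs on the t2 side.
- 7 t2 row(s) had no t1 match → kept, t1 columns NULL.
Total: 1 matched + 14 padded = 15 rows.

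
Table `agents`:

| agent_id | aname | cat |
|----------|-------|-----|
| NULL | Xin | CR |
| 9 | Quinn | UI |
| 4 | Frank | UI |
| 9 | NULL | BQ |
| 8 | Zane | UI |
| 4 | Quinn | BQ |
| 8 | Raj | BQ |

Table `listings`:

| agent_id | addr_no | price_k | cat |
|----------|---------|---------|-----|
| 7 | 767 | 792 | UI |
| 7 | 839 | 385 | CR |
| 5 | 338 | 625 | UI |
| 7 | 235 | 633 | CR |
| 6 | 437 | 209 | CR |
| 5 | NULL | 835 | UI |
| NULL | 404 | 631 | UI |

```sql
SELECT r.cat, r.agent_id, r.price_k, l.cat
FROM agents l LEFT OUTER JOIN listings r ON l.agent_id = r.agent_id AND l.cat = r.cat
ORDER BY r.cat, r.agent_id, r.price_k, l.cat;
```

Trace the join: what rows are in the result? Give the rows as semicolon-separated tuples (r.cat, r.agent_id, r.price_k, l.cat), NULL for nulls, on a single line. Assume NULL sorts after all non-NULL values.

(NULL, NULL, NULL, BQ); (NULL, NULL, NULL, BQ); (NULL, NULL, NULL, BQ); (NULL, NULL, NULL, CR); (NULL, NULL, NULL, UI); (NULL, NULL, NULL, UI); (NULL, NULL, NULL, UI)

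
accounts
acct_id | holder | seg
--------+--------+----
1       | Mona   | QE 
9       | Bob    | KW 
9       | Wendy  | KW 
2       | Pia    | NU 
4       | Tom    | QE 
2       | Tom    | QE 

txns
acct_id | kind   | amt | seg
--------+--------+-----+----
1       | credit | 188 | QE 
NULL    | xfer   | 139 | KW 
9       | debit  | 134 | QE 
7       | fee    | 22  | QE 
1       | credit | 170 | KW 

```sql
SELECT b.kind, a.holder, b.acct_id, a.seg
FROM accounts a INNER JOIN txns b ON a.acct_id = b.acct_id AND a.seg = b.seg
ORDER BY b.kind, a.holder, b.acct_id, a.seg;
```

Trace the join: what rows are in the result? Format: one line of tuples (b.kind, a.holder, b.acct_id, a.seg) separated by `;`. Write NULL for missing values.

INNER JOIN keeps only pairs where the ON condition holds.
Matching on a.acct_id = b.acct_id AND a.seg = b.seg. A NULL in a compared column never satisfies the condition.
- acct_id=1, seg=QE: 1 matching b row(s), so 1 row(s) emitted.
- acct_id=9, seg=KW: no matching b row, dropped.
- acct_id=9, seg=KW: no matching b row, dropped.
- acct_id=2, seg=NU: no matching b row, dropped.
- acct_id=4, seg=QE: no matching b row, dropped.
- acct_id=2, seg=QE: no matching b row, dropped.
After projecting and ordering:
b.kind | a.holder | b.acct_id | a.seg
credit | Mona | 1 | QE

(credit, Mona, 1, QE)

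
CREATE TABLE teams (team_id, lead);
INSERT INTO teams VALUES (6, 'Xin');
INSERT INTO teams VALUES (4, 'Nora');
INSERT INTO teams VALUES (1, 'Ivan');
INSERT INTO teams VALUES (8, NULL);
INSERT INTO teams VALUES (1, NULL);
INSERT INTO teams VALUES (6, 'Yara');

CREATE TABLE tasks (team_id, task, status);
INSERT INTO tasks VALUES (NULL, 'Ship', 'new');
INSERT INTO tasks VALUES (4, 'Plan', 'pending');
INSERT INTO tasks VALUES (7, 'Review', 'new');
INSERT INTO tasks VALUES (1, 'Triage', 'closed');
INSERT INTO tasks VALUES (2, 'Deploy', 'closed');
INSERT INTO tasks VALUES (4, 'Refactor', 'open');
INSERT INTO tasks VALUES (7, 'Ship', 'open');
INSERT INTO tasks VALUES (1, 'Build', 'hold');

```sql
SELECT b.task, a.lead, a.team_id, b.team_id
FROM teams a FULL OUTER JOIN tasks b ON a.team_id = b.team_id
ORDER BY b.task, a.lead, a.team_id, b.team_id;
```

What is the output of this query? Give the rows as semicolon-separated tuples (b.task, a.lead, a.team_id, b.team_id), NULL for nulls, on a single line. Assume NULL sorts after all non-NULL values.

(Build, Ivan, 1, 1); (Build, NULL, 1, 1); (Deploy, NULL, NULL, 2); (Plan, Nora, 4, 4); (Refactor, Nora, 4, 4); (Review, NULL, NULL, 7); (Ship, NULL, NULL, 7); (Ship, NULL, NULL, NULL); (Triage, Ivan, 1, 1); (Triage, NULL, 1, 1); (NULL, Xin, 6, NULL); (NULL, Yara, 6, NULL); (NULL, NULL, 8, NULL)

FULL OUTER JOIN keeps every row from both sides; unmatched rows get NULL for the other side's columns.
Matching on a.team_id = b.team_id. A NULL in a compared column never satisfies the condition.
- a row (team_id=6): no match → kept, b columns NULL.
- a row (team_id=4): matches 2 b row(s) → 2 output row(s).
- a row (team_id=1): matches 2 b row(s) → 2 output row(s).
- a row (team_id=8): no match → kept, b columns NULL.
- a row (team_id=1): matches 2 b row(s) → 2 output row(s).
- a row (team_id=6): no match → kept, b columns NULL.
- 4 b row(s) had no a match → kept, a columns NULL.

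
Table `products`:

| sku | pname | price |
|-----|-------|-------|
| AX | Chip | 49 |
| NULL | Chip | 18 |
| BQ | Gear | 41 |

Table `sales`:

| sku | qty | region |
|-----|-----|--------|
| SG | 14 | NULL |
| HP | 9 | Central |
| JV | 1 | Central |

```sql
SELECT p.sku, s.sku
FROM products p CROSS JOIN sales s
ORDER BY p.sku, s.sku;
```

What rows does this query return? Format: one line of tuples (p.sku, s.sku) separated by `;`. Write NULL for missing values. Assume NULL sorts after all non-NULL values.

(AX, HP); (AX, JV); (AX, SG); (BQ, HP); (BQ, JV); (BQ, SG); (NULL, HP); (NULL, JV); (NULL, SG)

CROSS JOIN pairs every row of `products` with every row of `sales`: 3 × 3 = 9 rows.
After projecting and ordering:
p.sku | s.sku
AX | HP
AX | JV
AX | SG
BQ | HP
BQ | JV
BQ | SG
NULL | HP
NULL | JV
NULL | SG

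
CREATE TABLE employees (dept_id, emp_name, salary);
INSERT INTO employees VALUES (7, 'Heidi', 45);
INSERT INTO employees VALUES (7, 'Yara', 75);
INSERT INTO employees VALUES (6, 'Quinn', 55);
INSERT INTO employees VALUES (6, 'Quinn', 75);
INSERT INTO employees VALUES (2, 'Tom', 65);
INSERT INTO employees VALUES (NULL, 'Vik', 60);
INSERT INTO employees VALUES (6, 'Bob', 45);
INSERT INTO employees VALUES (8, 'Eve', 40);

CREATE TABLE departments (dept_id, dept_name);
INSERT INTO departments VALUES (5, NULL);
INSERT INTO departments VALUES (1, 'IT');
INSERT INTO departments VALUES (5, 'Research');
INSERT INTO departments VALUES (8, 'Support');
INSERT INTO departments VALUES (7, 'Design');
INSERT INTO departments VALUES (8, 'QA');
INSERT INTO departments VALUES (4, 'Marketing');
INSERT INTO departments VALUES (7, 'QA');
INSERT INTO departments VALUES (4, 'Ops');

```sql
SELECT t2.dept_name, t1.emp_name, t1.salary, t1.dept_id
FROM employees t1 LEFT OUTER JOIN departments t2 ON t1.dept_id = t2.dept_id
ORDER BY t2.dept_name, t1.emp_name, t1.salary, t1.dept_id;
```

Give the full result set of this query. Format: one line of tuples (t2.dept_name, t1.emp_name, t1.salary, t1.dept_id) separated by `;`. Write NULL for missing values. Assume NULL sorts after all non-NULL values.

LEFT JOIN keeps every row from `employees`; unmatched rows get NULL for `departments`'s columns.
Matching on t1.dept_id = t2.dept_id. A NULL in a compared column never satisfies the condition.
Matched pairs: 6; unmatched t1 rows kept: 5.

(Design, Heidi, 45, 7); (Design, Yara, 75, 7); (QA, Eve, 40, 8); (QA, Heidi, 45, 7); (QA, Yara, 75, 7); (Support, Eve, 40, 8); (NULL, Bob, 45, 6); (NULL, Quinn, 55, 6); (NULL, Quinn, 75, 6); (NULL, Tom, 65, 2); (NULL, Vik, 60, NULL)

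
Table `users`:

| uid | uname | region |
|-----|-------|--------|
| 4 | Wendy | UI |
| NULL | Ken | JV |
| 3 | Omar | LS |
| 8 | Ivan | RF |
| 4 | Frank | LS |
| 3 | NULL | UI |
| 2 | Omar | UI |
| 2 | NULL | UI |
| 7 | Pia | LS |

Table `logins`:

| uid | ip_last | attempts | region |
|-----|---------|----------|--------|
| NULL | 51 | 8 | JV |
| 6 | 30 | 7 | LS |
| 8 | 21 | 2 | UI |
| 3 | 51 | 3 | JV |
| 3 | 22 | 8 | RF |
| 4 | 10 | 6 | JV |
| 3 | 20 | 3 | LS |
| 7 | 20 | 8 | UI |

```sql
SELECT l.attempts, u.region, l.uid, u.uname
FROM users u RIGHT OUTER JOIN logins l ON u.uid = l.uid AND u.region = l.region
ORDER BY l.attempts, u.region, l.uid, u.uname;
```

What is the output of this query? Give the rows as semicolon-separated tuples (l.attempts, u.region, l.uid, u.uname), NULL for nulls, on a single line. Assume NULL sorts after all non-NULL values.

(2, NULL, 8, NULL); (3, LS, 3, Omar); (3, NULL, 3, NULL); (6, NULL, 4, NULL); (7, NULL, 6, NULL); (8, NULL, 3, NULL); (8, NULL, 7, NULL); (8, NULL, NULL, NULL)

RIGHT JOIN keeps every row from `logins`; unmatched rows get NULL for `users`'s columns.
Matching on u.uid = l.uid AND u.region = l.region. A NULL in a compared column never satisfies the condition.
- u (uid=4, region=UI) has no partner in l.
- u (uid=NULL, region=JV) has no partner in l.
- u (uid=3, region=LS) pairs with 1 row(s) of l.
- u (uid=8, region=RF) has no partner in l.
- u (uid=4, region=LS) has no partner in l.
- u (uid=3, region=UI) has no partner in l.
- u (uid=2, region=UI) has no partner in l.
- u (uid=2, region=UI) has no partner in l.
- u (uid=7, region=LS) has no partner in l.
- 7 l row(s) had no u match → kept, u columns NULL.
After projecting and ordering:
l.attempts | u.region | l.uid | u.uname
2 | NULL | 8 | NULL
3 | LS | 3 | Omar
3 | NULL | 3 | NULL
6 | NULL | 4 | NULL
7 | NULL | 6 | NULL
8 | NULL | 3 | NULL
8 | NULL | 7 | NULL
8 | NULL | NULL | NULL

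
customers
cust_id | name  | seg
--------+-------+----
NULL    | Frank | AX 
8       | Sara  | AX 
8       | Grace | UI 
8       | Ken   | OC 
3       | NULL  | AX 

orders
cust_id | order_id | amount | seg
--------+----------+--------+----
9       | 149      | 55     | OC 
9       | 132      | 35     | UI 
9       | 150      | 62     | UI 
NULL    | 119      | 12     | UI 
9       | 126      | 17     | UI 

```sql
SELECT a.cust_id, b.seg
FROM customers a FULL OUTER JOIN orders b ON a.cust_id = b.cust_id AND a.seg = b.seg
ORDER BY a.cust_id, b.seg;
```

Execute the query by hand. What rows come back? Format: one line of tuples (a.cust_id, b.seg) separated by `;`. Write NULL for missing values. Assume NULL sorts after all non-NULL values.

(3, NULL); (8, NULL); (8, NULL); (8, NULL); (NULL, OC); (NULL, UI); (NULL, UI); (NULL, UI); (NULL, UI); (NULL, NULL)

FULL OUTER JOIN keeps every row from both sides; unmatched rows get NULL for the other side's columns.
Matching on a.cust_id = b.cust_id AND a.seg = b.seg. A NULL in a compared column never satisfies the condition.
- a[0] cust_id=NULL, seg=AX → no match; kept with NULLs on the b side.
- a[1] cust_id=8, seg=AX → no match; kept with NULLs on the b side.
- a[2] cust_id=8, seg=UI → no match; kept with NULLs on the b side.
- a[3] cust_id=8, seg=OC → no match; kept with NULLs on the b side.
- a[4] cust_id=3, seg=AX → no match; kept with NULLs on the b side.
- plus 5 unmatched b row(s), each kept with NULL a columns.
After projecting and ordering:
a.cust_id | b.seg
3 | NULL
8 | NULL
8 | NULL
8 | NULL
NULL | OC
NULL | UI
NULL | UI
NULL | UI
NULL | UI
NULL | NULL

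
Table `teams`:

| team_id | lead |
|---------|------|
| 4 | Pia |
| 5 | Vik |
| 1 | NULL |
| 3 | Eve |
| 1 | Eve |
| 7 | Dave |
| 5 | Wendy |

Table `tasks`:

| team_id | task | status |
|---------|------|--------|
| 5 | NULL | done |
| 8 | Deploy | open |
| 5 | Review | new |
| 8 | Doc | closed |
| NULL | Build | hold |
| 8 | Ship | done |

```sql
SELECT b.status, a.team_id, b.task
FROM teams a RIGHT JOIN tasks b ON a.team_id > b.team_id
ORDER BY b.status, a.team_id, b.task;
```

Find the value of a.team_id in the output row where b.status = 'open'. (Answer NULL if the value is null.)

NULL

RIGHT JOIN keeps every row from `tasks`; unmatched rows get NULL for `teams`'s columns.
Matching on a.team_id > b.team_id. A NULL in a compared column never satisfies the condition.
- a row (team_id=4): no match.
- a row (team_id=5): no match.
- a row (team_id=1): no match.
- a row (team_id=3): no match.
- a row (team_id=1): no match.
- a row (team_id=7): matches 2 b row(s) → 2 output row(s).
- a row (team_id=5): no match.
- 4 b row(s) had no a match → kept, a columns NULL.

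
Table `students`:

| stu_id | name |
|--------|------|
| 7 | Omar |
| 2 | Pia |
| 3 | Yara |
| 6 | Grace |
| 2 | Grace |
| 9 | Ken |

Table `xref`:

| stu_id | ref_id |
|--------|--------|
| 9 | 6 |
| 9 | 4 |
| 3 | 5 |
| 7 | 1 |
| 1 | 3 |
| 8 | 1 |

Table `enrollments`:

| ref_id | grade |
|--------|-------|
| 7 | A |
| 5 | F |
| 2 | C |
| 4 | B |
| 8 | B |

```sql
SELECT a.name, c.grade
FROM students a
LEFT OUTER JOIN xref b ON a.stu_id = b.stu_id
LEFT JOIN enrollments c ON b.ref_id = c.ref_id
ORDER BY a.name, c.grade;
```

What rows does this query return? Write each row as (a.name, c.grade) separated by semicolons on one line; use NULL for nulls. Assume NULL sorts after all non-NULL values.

Evaluate left to right. First `students a LEFT JOIN xref b` on stu_id: 7 row(s).
Then LEFT JOIN `enrollments c` on ref_id: each of those 7 rows is kept; rows whose b.ref_id has no match in c get NULL for c's columns.

(Grace, NULL); (Grace, NULL); (Ken, B); (Ken, NULL); (Omar, NULL); (Pia, NULL); (Yara, F)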